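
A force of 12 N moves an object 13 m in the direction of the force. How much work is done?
W = Fd = 12×13 = 156.0 J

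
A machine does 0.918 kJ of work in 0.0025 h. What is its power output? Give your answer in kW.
P = W/t = 918 J / 9 s = 102 W = 0.102 kW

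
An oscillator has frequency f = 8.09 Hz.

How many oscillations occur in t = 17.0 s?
n = f×t = 8.09×17.0 = 137.5 oscillations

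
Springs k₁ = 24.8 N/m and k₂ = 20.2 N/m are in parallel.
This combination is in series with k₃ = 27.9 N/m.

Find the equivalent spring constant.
k₁₂ = k₁ + k₂ = 45 N/m (parallel)
1/k_eq = 1/k₁₂ + 1/k₃ → k_eq = 17.22 N/m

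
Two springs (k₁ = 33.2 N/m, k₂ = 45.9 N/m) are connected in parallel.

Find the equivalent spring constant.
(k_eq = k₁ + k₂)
k_eq = k₁ + k₂ = 33.2 + 45.9 = 79.1 N/m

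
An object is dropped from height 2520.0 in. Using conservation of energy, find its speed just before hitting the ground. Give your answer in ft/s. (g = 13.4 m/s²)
mgh = ½mv² → v = √(2gh) = √(2×13.4×64.01) = 41.42 m/s = 135.9 ft/s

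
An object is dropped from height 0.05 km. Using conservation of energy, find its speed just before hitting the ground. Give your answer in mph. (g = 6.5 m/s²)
mgh = ½mv² → v = √(2gh) = √(2×6.5×50) = 25.5 m/s = 57.03 mph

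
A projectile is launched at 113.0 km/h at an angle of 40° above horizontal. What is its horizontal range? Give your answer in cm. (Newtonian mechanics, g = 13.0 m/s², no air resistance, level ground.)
R = v₀² sin(2θ) / g (with unit conversion) = 7464.0 cm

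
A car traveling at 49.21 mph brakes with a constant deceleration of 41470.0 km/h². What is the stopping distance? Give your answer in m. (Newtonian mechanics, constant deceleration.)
d = v₀² / (2a) (with unit conversion) = 75.62 m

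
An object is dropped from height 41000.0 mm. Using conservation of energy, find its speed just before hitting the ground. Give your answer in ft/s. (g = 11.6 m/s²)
mgh = ½mv² → v = √(2gh) = √(2×11.6×41) = 30.84 m/s = 101.2 ft/s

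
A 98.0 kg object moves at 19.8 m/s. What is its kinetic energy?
KE = ½mv² = ½×98.0×19.8² = 19209.96 J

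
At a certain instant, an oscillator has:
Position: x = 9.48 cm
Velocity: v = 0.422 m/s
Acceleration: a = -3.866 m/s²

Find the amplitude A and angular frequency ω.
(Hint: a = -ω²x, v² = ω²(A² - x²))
a = −ω²x → ω = √(|a|/x) = √(3.866/0.0948) = 6.386 rad/s
v² = ω²(A² − x²) → A = √(x² + v²/ω²) = √(0.0948² + 0.422²/6.386²) = 0.1156 m = 11.56 cm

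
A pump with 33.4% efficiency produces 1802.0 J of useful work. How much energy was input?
W_in = W_out/η = 1802.0/0.334 = 5395.2 J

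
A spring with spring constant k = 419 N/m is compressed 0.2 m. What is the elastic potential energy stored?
PE = ½kx² = ½×419×0.2² = 8.38 J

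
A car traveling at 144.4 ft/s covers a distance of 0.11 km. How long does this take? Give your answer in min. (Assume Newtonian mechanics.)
t = d/v (with unit conversion) = 0.04165 min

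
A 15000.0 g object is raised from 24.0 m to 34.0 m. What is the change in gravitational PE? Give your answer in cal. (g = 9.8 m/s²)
ΔPE = mg(h₂ − h₁) = 15 kg × 9.8 m/s² × (34 − 24) m = 1470 J = 351.3 cal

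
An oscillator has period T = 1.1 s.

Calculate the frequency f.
f = 1/T = 1/1.1 = 0.9091 Hz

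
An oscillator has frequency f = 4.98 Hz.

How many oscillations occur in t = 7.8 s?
n = f×t = 4.98×7.8 = 38.84 oscillations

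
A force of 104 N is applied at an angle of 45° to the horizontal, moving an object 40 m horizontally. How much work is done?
W = Fd cosθ = 104×40×cos(45°) = 2941.6 J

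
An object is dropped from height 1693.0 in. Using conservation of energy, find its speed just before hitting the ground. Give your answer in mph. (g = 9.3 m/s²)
mgh = ½mv² → v = √(2gh) = √(2×9.3×43) = 28.28 m/s = 63.26 mph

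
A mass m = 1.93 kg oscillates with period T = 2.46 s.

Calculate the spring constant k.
T = 2π√(m/k) → k = m(2π/T)² = 1.93×(2π/2.46)² = 12.59 N/m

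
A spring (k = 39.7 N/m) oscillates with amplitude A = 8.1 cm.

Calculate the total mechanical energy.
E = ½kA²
E = ½kA² = ½×39.7×(0.081)² = 0.1302 J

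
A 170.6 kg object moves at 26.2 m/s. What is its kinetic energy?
KE = ½mv² = ½×170.6×26.2² = 58553.33 J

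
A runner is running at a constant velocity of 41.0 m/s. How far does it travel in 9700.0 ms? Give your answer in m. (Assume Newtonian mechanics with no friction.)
d = vt (with unit conversion) = 397.7 m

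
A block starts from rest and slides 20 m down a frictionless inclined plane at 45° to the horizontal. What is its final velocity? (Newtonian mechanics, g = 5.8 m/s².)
a = g sin(θ) = 5.8 × sin(45°) = 4.1 m/s²
v = √(2ad) = √(2 × 4.1 × 20) = 12.81 m/s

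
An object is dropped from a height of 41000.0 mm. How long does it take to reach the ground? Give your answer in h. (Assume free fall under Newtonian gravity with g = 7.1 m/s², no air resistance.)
t = √(2h/g) (with unit conversion) = 0.000944 h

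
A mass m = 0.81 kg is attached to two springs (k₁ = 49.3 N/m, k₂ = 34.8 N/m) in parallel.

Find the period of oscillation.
k_eq = k₁+k₂ = 84.1 N/m
T = 2π√(m/k_eq) = 2π√(0.81/84.1) = 0.6166 s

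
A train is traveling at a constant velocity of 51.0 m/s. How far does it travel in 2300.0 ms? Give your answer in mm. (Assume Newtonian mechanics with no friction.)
d = vt (with unit conversion) = 117300.0 mm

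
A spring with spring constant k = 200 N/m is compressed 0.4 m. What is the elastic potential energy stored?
PE = ½kx² = ½×200×0.4² = 16.0 J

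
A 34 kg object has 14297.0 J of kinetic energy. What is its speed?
KE = ½mv² → v = √(2KE/m) = √(2×14297.0/34) = 29.0 m/s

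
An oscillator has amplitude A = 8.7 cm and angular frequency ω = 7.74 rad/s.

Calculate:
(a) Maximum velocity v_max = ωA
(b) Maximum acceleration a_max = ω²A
v_max = ωA = 7.74×0.087 = 0.6734 m/s
a_max = ω²A = 7.74²×0.087 = 5.212 m/s²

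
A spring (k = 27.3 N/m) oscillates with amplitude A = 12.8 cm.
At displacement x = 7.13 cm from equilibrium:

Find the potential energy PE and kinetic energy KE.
E_total = ½kA² = ½×27.3×(0.128)² = 0.2236 J
PE = ½kx² = ½×27.3×(0.0713)² = 0.06939 J
KE = E_total − PE = 0.1542 J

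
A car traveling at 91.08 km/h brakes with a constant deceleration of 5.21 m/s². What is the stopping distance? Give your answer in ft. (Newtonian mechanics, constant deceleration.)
d = v₀² / (2a) (with unit conversion) = 201.5 ft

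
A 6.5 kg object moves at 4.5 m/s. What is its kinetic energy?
KE = ½mv² = ½×6.5×4.5² = 65.8125 J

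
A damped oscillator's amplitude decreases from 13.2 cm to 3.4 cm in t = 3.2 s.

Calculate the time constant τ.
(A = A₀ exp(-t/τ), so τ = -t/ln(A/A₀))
A/A₀ = 3.4/13.2 = 0.2576; ln(A/A₀) = -1.356
τ = −t/ln(A/A₀) = −3.2/-1.356 = 2.359 s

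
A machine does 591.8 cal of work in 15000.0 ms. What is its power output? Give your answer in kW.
P = W/t = 2476 J / 15 s = 165.1 W = 0.1651 kW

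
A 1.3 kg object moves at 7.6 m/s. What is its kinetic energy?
KE = ½mv² = ½×1.3×7.6² = 37.544 J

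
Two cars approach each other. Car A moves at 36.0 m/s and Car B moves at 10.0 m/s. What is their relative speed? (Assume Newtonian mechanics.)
v_rel = v_A + v_B = 36.0 + 10.0 = 46.0 m/s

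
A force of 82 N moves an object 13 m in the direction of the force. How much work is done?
W = Fd = 82×13 = 1066.0 J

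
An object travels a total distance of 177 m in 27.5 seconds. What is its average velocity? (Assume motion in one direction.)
v_avg = Δd / Δt = 177 / 27.5 = 6.44 m/s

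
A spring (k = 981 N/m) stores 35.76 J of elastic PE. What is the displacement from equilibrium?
PE = ½kx² → x = √(2PE/k) = √(2×35.76/981) = 0.27 m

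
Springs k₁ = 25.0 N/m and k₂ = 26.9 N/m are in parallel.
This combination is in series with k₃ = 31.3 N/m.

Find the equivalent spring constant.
k₁₂ = k₁ + k₂ = 51.9 N/m (parallel)
1/k_eq = 1/k₁₂ + 1/k₃ → k_eq = 19.52 N/m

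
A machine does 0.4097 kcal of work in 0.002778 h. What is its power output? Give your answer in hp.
P = W/t = 1714 J / 10 s = 171.4 W = 0.2299 hp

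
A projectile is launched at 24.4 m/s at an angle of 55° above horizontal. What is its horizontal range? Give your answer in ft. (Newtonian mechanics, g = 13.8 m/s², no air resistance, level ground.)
R = v₀² sin(2θ) / g (with unit conversion) = 133.0 ft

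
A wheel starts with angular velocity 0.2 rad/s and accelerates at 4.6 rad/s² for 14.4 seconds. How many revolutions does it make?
θ = ω₀t + ½αt² = 0.2×14.4 + ½×4.6×14.4² = 479.81 rad
Revolutions = θ/(2π) = 479.81/(2π) = 76.36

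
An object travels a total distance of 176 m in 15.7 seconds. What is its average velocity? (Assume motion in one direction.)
v_avg = Δd / Δt = 176 / 15.7 = 11.21 m/s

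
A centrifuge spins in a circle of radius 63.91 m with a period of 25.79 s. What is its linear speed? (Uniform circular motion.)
v = 2πr/T = 2π×63.91/25.79 = 15.57 m/s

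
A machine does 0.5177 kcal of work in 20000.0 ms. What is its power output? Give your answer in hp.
P = W/t = 2166 J / 20 s = 108.3 W = 0.1452 hp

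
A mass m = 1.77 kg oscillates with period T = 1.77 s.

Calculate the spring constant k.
T = 2π√(m/k) → k = m(2π/T)² = 1.77×(2π/1.77)² = 22.3 N/m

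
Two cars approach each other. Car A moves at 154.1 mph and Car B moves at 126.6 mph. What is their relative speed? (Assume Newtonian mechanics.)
v_rel = v_A + v_B = 154.1 + 126.6 = 280.7 mph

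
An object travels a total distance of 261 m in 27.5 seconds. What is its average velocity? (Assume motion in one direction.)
v_avg = Δd / Δt = 261 / 27.5 = 9.49 m/s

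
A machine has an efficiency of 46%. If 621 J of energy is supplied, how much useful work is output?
W_out = η × W_in = 0.46 × 621 = 285.66 J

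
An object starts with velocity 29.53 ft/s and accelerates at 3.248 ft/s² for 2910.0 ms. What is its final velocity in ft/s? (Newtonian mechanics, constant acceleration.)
v = v₀ + at (with unit conversion) = 38.98 ft/s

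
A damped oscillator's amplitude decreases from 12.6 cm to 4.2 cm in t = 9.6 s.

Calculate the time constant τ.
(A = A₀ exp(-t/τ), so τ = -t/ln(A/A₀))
A/A₀ = 4.2/12.6 = 0.3333; ln(A/A₀) = -1.099
τ = −t/ln(A/A₀) = −9.6/-1.099 = 8.738 s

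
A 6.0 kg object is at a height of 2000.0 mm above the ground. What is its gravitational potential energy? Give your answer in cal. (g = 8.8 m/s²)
PE = mgh = 6 kg × 8.8 m/s² × 2 m = 105.6 J = 25.24 cal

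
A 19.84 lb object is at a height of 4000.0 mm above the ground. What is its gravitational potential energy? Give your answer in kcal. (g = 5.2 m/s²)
PE = mgh = 8.999 kg × 5.2 m/s² × 4 m = 187.2 J = 0.04474 kcal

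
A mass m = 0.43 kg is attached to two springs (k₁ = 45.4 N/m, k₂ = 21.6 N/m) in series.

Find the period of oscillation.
k_eq = k₁k₂/(k₁+k₂) = 14.64 N/m
T = 2π√(m/k_eq) = 2π√(0.43/14.64) = 1.077 s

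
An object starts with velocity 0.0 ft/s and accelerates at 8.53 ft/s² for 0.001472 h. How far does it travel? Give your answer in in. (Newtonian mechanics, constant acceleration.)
d = v₀t + ½at² (with unit conversion) = 1437.0 in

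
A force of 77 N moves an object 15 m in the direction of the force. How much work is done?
W = Fd = 77×15 = 1155.0 J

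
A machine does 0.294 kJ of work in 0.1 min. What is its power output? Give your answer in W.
P = W/t = 294 J / 6 s = 49 W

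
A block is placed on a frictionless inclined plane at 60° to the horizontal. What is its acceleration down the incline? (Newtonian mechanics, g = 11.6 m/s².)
a = g sin(θ) = 11.6 × sin(60°) = 11.6 × 0.866 = 10.05 m/s²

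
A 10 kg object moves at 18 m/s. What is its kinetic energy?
KE = ½mv² = ½×10×18² = 1620.0 J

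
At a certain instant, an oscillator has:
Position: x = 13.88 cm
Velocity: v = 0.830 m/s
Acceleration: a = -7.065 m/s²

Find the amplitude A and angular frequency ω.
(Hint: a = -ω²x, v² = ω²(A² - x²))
a = −ω²x → ω = √(|a|/x) = √(7.065/0.1388) = 7.134 rad/s
v² = ω²(A² − x²) → A = √(x² + v²/ω²) = √(0.1388² + 0.83²/7.134²) = 0.1811 m = 18.11 cm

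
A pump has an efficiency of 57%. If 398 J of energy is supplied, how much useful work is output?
W_out = η × W_in = 0.57 × 398 = 226.86 J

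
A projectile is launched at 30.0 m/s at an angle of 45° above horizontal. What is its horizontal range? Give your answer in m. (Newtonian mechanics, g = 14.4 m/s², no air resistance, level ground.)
R = v₀² sin(2θ) / g = 62.5 m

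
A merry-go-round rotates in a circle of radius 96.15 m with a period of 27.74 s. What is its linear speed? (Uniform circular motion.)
v = 2πr/T = 2π×96.15/27.74 = 21.78 m/s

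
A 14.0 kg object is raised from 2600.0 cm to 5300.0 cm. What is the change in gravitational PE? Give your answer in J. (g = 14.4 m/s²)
ΔPE = mg(h₂ − h₁) = 14 kg × 14.4 m/s² × (53 − 26) m = 5443 J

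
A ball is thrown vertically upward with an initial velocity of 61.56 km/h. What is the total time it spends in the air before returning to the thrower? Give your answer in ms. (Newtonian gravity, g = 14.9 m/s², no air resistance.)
t_total = 2v₀/g (with unit conversion) = 2295.0 ms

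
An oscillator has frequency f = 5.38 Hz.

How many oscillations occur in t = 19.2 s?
n = f×t = 5.38×19.2 = 103.3 oscillations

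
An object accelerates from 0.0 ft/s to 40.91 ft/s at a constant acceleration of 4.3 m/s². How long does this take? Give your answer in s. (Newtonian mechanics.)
t = (v - v₀)/a (with unit conversion) = 2.9 s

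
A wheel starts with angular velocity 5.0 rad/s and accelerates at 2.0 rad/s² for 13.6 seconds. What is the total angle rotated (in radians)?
θ = ω₀t + ½αt² = 5.0×13.6 + ½×2.0×13.6² = 252.96 rad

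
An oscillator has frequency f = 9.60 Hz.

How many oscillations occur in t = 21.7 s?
n = f×t = 9.6×21.7 = 208.3 oscillations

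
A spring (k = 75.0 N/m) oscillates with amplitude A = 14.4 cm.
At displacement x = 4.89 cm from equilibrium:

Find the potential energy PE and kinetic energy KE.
E_total = ½kA² = ½×75.0×(0.144)² = 0.7776 J
PE = ½kx² = ½×75.0×(0.0489)² = 0.08967 J
KE = E_total − PE = 0.6879 J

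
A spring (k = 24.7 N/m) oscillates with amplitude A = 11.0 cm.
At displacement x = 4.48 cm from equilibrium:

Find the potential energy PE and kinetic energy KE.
E_total = ½kA² = ½×24.7×(0.11)² = 0.1494 J
PE = ½kx² = ½×24.7×(0.0448)² = 0.02479 J
KE = E_total − PE = 0.1246 J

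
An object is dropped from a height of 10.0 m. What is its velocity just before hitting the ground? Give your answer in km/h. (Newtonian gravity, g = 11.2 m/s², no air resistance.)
v = √(2gh) (with unit conversion) = 53.88 km/h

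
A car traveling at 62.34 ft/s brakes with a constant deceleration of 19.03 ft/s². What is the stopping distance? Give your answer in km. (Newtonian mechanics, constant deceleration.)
d = v₀² / (2a) (with unit conversion) = 0.03112 km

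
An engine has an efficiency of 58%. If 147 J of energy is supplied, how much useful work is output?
W_out = η × W_in = 0.58 × 147 = 85.26 J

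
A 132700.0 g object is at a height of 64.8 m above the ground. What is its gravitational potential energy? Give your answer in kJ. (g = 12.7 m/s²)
PE = mgh = 132.7 kg × 12.7 m/s² × 64.8 m = 1.092e+05 J = 109.2 kJ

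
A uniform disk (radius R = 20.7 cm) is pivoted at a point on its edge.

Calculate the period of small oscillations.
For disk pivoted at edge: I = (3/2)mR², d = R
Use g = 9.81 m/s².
I/m = (3/2)R² = 0.06427 m²; d = R = 0.207 m
T = 2π√((3/2)R²/(gR)) = 2π√(3R/(2g)) = 1.118 s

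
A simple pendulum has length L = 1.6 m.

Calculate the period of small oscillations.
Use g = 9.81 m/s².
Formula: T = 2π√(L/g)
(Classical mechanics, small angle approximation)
T = 2π√(L/g) = 2π√(1.6/9.81) = 2.537 s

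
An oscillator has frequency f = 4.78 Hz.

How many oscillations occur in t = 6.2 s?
n = f×t = 4.78×6.2 = 29.64 oscillations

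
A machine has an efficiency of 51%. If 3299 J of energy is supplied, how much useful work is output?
W_out = η × W_in = 0.51 × 3299 = 1682.5 J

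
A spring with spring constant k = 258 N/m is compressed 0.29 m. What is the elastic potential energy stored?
PE = ½kx² = ½×258×0.29² = 10.85 J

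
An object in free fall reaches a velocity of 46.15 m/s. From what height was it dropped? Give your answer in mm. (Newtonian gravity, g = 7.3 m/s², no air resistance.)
h = v²/(2g) (with unit conversion) = 145900.0 mm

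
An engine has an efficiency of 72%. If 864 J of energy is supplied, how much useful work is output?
W_out = η × W_in = 0.72 × 864 = 622.08 J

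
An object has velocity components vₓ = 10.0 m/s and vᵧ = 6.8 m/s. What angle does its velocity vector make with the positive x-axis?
θ = arctan(vᵧ/vₓ) = arctan(6.8/10.0) = 34.22°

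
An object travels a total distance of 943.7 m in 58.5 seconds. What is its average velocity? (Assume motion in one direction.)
v_avg = Δd / Δt = 943.7 / 58.5 = 16.13 m/s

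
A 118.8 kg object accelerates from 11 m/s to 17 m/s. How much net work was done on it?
W_net = ΔKE = ½m(v₂² − v₁²) = ½×118.8×(17² − 11²) = 9979.2 J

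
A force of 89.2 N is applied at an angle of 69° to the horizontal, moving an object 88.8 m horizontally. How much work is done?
W = Fd cosθ = 89.2×88.8×cos(69°) = 2838.6 J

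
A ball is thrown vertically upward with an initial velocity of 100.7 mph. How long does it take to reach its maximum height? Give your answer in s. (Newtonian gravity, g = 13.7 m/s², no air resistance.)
t_up = v₀/g (with unit conversion) = 3.286 s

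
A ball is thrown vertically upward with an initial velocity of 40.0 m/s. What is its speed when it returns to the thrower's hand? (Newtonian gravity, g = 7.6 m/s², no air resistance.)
By conservation of energy, the ball returns at the same speed = 40.0 m/s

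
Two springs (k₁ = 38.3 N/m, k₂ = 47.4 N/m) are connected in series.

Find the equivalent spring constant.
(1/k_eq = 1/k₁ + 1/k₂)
1/k_eq = 1/38.3 + 1/47.4 = 0.047207; k_eq = 21.18 N/m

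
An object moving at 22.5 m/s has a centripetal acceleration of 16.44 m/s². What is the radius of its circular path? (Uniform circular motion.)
r = v²/a_c = 22.5²/16.44 = 30.79 m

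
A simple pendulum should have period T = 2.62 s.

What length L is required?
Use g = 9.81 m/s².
T = 2π√(L/g) → L = g(T/2π)² = 9.81×(2.62/2π)² = 1.706 m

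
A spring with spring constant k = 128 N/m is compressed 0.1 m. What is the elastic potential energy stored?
PE = ½kx² = ½×128×0.1² = 0.64 J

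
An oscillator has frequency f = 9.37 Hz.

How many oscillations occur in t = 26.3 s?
n = f×t = 9.37×26.3 = 246.4 oscillations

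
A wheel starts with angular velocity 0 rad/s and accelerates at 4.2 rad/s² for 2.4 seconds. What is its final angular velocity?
ω = ω₀ + αt = 0 + 4.2 × 2.4 = 10.08 rad/s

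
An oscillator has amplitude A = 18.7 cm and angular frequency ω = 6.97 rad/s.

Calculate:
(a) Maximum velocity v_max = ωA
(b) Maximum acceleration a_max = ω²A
v_max = ωA = 6.97×0.187 = 1.303 m/s
a_max = ω²A = 6.97²×0.187 = 9.085 m/s²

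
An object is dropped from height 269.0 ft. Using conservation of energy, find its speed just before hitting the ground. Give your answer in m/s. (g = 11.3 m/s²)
mgh = ½mv² → v = √(2gh) = √(2×11.3×81.99) = 43.05 m/s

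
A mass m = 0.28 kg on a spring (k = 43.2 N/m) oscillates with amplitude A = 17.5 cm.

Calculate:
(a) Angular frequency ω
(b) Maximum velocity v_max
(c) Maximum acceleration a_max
ω = √(k/m) = √(43.2/0.28) = 12.42 rad/s
v_max = ωA = 12.42×0.175 = 2.174 m/s
a_max = ω²A = 12.42²×0.175 = 27 m/s²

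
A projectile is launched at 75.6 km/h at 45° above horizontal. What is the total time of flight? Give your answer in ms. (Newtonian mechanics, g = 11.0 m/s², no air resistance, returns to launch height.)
T = 2v₀sin(θ)/g (with unit conversion) = 2700.0 ms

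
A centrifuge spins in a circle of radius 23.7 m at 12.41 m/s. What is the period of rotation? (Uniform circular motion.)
T = 2πr/v = 2π×23.7/12.41 = 12.0 s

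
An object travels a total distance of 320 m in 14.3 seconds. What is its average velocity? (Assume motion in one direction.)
v_avg = Δd / Δt = 320 / 14.3 = 22.38 m/s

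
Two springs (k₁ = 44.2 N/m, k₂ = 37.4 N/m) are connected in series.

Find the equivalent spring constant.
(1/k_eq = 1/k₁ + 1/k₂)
1/k_eq = 1/44.2 + 1/37.4 = 0.049362; k_eq = 20.26 N/m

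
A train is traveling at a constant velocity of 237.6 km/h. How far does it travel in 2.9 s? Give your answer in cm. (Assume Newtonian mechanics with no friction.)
d = vt (with unit conversion) = 19140.0 cm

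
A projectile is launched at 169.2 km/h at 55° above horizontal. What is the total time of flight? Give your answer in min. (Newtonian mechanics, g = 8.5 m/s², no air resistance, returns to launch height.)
T = 2v₀sin(θ)/g (with unit conversion) = 0.151 min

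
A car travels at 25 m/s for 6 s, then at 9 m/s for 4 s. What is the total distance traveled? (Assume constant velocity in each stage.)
d₁ = v₁t₁ = 25 × 6 = 150 m
d₂ = v₂t₂ = 9 × 4 = 36 m
d_total = 150 + 36 = 186 m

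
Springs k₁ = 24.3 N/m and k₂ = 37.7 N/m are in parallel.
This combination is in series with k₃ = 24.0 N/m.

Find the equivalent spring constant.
k₁₂ = k₁ + k₂ = 62 N/m (parallel)
1/k_eq = 1/k₁₂ + 1/k₃ → k_eq = 17.3 N/m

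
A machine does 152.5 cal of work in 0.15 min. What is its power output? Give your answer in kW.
P = W/t = 638.1 J / 9 s = 70.9 W = 0.0709 kW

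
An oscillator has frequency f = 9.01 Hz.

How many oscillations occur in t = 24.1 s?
n = f×t = 9.01×24.1 = 217.1 oscillations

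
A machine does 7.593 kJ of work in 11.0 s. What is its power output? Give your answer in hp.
P = W/t = 7593 J / 11 s = 690.3 W = 0.9257 hp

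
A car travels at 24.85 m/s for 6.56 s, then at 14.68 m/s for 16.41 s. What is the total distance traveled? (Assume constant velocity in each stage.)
d₁ = v₁t₁ = 24.85 × 6.56 = 163.016 m
d₂ = v₂t₂ = 14.68 × 16.41 = 240.899 m
d_total = 163.016 + 240.899 = 403.91 m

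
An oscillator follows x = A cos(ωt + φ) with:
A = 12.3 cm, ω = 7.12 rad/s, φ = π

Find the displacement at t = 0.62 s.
x = A cos(ωt + φ) = 12.3×cos(7.12×0.62 + π) = 3.611 cm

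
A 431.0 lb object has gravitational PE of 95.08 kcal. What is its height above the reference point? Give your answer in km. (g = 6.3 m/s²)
PE = mgh → h = PE/(mg) = 3.978e+05 J / (195.5 kg × 6.3 m/s²) = 323 m = 0.323 km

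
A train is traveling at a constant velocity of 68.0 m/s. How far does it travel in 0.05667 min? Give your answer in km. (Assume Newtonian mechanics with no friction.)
d = vt (with unit conversion) = 0.2312 km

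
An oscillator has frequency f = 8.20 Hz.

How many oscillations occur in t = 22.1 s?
n = f×t = 8.2×22.1 = 181.2 oscillations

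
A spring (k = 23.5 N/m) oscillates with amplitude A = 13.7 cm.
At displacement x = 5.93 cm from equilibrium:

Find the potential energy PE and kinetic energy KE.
E_total = ½kA² = ½×23.5×(0.137)² = 0.2205 J
PE = ½kx² = ½×23.5×(0.0593)² = 0.04132 J
KE = E_total − PE = 0.1792 J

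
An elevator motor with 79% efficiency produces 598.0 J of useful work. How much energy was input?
W_in = W_out/η = 598.0/0.79 = 756.96 J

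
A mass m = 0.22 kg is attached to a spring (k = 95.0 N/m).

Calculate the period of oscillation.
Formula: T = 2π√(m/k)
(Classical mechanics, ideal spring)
T = 2π√(m/k) = 2π√(0.22/95.0) = 0.3024 s; f = 1/T = 3.307 Hz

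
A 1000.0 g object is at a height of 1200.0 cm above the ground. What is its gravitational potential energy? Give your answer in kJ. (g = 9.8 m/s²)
PE = mgh = 1 kg × 9.8 m/s² × 12 m = 117.6 J = 0.1176 kJ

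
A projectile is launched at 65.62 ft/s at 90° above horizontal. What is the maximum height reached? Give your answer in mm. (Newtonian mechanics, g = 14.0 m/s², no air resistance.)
H = v₀²sin²(θ)/(2g) (with unit conversion) = 14290.0 mm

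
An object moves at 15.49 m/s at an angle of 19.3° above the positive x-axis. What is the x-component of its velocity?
vₓ = v cos(θ) = 15.49 × cos(19.3°) = 14.62 m/s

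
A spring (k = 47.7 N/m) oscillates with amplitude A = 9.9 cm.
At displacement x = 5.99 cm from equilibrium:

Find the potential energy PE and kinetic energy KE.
E_total = ½kA² = ½×47.7×(0.099)² = 0.2338 J
PE = ½kx² = ½×47.7×(0.0599)² = 0.08557 J
KE = E_total − PE = 0.1482 J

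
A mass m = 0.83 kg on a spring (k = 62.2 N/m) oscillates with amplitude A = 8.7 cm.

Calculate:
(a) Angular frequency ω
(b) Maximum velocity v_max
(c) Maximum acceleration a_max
ω = √(k/m) = √(62.2/0.83) = 8.657 rad/s
v_max = ωA = 8.657×0.087 = 0.7531 m/s
a_max = ω²A = 8.657²×0.087 = 6.52 m/s²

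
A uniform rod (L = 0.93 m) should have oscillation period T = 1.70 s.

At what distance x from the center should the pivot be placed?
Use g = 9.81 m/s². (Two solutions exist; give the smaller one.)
T = 2π√((L²/12 + x²)/(gx)). Let c = T²g/(4π²) = 0.7181.
x² − cx + L²/12 = 0 → x = (c − √(c² − L²/3))/2 = 0.1206 m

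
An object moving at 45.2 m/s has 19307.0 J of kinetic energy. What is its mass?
KE = ½mv² → m = 2KE/v² = 2×19307.0/45.2² = 18.9 kg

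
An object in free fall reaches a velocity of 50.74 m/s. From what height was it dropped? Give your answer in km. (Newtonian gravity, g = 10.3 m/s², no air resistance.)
h = v²/(2g) (with unit conversion) = 0.125 km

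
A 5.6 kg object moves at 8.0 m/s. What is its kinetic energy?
KE = ½mv² = ½×5.6×8.0² = 179.2 J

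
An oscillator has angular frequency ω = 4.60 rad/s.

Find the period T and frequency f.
T = 2π/ω = 2π/4.6 = 1.366 s; f = ω/2π = 0.7321 Hz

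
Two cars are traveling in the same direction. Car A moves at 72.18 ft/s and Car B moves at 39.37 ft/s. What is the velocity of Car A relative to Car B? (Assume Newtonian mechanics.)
v_rel = v_A - v_B = 72.18 - 39.37 = 32.81 ft/s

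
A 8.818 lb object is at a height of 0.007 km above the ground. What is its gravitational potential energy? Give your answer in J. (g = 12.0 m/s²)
PE = mgh = 4 kg × 12.0 m/s² × 7 m = 336 J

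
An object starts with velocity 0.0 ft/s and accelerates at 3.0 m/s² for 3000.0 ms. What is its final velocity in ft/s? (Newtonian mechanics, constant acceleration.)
v = v₀ + at (with unit conversion) = 29.53 ft/s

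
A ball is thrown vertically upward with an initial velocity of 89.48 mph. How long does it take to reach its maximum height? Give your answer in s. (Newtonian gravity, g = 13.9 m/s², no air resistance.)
t_up = v₀/g (with unit conversion) = 2.878 s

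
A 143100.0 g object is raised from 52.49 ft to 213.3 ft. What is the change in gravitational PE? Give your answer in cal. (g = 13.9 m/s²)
ΔPE = mg(h₂ − h₁) = 143.1 kg × 13.9 m/s² × (65.01 − 16) m = 9.75e+04 J = 23300.0 cal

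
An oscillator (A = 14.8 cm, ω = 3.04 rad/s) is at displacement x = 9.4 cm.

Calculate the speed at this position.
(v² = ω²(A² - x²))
v = ω√(A² − x²) = 3.04×√(0.148² − 0.094²) = 0.3475 m/s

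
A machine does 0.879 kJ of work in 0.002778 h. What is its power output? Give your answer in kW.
P = W/t = 879 J / 10 s = 87.89 W = 0.08789 kW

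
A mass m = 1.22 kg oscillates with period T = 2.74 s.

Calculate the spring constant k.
T = 2π√(m/k) → k = m(2π/T)² = 1.22×(2π/2.74)² = 6.415 N/m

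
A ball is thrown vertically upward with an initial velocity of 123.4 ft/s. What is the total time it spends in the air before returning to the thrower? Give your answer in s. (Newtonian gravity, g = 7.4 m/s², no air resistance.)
t_total = 2v₀/g (with unit conversion) = 10.17 s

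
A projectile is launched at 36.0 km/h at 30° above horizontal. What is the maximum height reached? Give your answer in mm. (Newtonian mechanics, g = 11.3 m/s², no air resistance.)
H = v₀²sin²(θ)/(2g) (with unit conversion) = 1106.0 mm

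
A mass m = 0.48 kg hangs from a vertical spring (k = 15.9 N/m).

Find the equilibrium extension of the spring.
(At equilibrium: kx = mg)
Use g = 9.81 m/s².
x_eq = mg/k = 0.48×9.81/15.9 = 0.2962 m = 29.62 cm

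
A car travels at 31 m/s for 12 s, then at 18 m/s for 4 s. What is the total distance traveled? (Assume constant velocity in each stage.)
d₁ = v₁t₁ = 31 × 12 = 372 m
d₂ = v₂t₂ = 18 × 4 = 72 m
d_total = 372 + 72 = 444 m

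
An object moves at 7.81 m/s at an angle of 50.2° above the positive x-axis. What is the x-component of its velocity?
vₓ = v cos(θ) = 7.81 × cos(50.2°) = 5.0 m/s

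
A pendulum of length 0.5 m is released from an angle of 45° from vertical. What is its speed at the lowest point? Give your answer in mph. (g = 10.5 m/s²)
h = L(1 − cosθ) = 0.5×(1 − cos45°) = 0.1464 m
v = √(2gh) = √(2×10.5×0.1464) = 1.754 m/s = 3.923 mph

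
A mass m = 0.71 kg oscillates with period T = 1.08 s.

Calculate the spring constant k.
T = 2π√(m/k) → k = m(2π/T)² = 0.71×(2π/1.08)² = 24.03 N/m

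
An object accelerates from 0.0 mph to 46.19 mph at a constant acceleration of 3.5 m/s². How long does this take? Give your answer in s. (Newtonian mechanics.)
t = (v - v₀)/a (with unit conversion) = 5.9 s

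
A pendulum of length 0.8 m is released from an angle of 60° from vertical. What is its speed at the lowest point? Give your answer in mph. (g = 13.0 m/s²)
h = L(1 − cosθ) = 0.8×(1 − cos60°) = 0.4 m
v = √(2gh) = √(2×13.0×0.4) = 3.225 m/s = 7.214 mph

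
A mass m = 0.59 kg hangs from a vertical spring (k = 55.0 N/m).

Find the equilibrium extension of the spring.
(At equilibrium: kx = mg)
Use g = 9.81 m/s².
x_eq = mg/k = 0.59×9.81/55.0 = 0.1052 m = 10.52 cm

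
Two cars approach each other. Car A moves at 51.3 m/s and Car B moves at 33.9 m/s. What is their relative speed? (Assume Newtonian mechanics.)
v_rel = v_A + v_B = 51.3 + 33.9 = 85.2 m/s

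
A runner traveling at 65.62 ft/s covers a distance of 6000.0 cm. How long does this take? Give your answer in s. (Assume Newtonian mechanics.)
t = d/v (with unit conversion) = 3.0 s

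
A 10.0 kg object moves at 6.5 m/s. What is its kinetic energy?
KE = ½mv² = ½×10.0×6.5² = 211.25 J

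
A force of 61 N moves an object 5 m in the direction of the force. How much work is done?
W = Fd = 61×5 = 305.0 J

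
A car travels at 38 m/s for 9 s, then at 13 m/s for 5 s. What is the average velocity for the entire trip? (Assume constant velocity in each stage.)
d₁ = v₁t₁ = 38 × 9 = 342 m
d₂ = v₂t₂ = 13 × 5 = 65 m
d_total = 407 m, t_total = 14 s
v_avg = d_total/t_total = 407/14 = 29.07 m/s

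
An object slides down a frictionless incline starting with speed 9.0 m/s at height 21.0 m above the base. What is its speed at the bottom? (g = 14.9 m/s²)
½mv₀² + mgh = ½mv² → v = √(v₀² + 2gh) = √(9² + 2×14.9×21) = 26.59 m/s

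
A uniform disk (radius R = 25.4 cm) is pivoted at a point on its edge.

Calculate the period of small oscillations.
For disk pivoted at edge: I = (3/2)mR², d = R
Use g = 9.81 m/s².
I/m = (3/2)R² = 0.09677 m²; d = R = 0.254 m
T = 2π√((3/2)R²/(gR)) = 2π√(3R/(2g)) = 1.238 s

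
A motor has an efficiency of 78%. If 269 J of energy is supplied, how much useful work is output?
W_out = η × W_in = 0.78 × 269 = 209.82 J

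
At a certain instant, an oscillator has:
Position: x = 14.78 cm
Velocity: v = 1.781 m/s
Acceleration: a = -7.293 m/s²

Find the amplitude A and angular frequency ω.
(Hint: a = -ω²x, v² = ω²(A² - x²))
a = −ω²x → ω = √(|a|/x) = √(7.293/0.1478) = 7.025 rad/s
v² = ω²(A² − x²) → A = √(x² + v²/ω²) = √(0.1478² + 1.781²/7.025²) = 0.2935 m = 29.35 cm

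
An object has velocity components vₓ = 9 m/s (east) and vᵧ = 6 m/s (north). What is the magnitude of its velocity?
|v| = √(vₓ² + vᵧ²) = √(9² + 6²) = √(117) = 10.82 m/s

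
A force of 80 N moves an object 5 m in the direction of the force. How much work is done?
W = Fd = 80×5 = 400.0 J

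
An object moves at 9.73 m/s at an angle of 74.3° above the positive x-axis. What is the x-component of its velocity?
vₓ = v cos(θ) = 9.73 × cos(74.3°) = 2.63 m/s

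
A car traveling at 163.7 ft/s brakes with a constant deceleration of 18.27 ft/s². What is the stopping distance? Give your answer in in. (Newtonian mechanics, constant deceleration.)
d = v₀² / (2a) (with unit conversion) = 8801.0 in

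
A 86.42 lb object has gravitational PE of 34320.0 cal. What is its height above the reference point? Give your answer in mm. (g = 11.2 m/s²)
PE = mgh → h = PE/(mg) = 1.436e+05 J / (39.2 kg × 11.2 m/s²) = 327.1 m = 327100.0 mm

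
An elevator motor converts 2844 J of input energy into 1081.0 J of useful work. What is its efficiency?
η = W_out/W_in = 1081.0/2844 = 0.3801 = 38.01%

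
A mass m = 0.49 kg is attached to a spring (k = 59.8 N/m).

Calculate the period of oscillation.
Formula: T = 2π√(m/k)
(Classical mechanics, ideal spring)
T = 2π√(m/k) = 2π√(0.49/59.8) = 0.5688 s; f = 1/T = 1.758 Hz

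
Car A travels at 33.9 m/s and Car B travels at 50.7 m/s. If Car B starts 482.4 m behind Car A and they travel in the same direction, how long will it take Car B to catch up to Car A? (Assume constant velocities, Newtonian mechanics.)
Relative speed: v_rel = 50.7 - 33.9 = 16.8 m/s
Time to catch: t = d₀/v_rel = 482.4/16.8 = 28.71 s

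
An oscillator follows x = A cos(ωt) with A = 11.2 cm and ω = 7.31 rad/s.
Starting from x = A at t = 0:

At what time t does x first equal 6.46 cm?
cos(ωt) = x/A = 6.46/11.2 = 0.5768
ωt = arccos(0.5768) = 0.956 rad
t = 0.956/7.31 = 0.1308 s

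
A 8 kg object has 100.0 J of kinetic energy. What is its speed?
KE = ½mv² → v = √(2KE/m) = √(2×100.0/8) = 5.0 m/s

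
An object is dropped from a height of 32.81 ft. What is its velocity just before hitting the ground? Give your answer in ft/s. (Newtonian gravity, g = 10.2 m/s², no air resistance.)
v = √(2gh) (with unit conversion) = 46.86 ft/s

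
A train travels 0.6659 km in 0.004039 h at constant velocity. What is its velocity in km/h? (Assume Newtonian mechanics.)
v = d/t (with unit conversion) = 164.9 km/h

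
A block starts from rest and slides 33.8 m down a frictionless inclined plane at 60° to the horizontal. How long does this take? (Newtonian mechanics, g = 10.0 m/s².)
a = g sin(θ) = 10.0 × sin(60°) = 8.66 m/s²
t = √(2d/a) = √(2 × 33.8 / 8.66) = 2.79 s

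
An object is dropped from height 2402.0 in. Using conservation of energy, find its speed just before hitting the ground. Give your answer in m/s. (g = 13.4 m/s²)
mgh = ½mv² → v = √(2gh) = √(2×13.4×61.01) = 40.44 m/s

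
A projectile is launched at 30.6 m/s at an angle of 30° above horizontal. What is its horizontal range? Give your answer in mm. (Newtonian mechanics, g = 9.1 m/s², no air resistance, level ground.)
R = v₀² sin(2θ) / g (with unit conversion) = 89110.0 mm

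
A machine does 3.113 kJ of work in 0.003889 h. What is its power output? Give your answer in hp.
P = W/t = 3113 J / 14 s = 222.4 W = 0.2982 hp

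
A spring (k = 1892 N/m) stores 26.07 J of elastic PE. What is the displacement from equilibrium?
PE = ½kx² → x = √(2PE/k) = √(2×26.07/1892) = 0.166 m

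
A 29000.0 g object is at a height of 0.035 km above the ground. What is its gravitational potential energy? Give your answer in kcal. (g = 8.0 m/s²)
PE = mgh = 29 kg × 8.0 m/s² × 35 m = 8120 J = 1.941 kcal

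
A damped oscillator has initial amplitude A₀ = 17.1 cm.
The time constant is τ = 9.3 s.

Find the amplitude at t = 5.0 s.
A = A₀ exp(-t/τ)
A = A₀ exp(−t/τ) = 17.1×exp(−5.0/9.3) = 9.989 cm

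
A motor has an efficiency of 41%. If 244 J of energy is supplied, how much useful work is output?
W_out = η × W_in = 0.41 × 244 = 100.04 J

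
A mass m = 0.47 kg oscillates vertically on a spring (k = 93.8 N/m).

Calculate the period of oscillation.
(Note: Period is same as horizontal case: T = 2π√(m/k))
T = 2π√(m/k) = 2π√(0.47/93.8) = 0.4448 s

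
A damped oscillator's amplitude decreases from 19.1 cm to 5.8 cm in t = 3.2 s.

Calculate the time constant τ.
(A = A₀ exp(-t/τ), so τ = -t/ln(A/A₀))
A/A₀ = 5.8/19.1 = 0.3037; ln(A/A₀) = -1.192
τ = −t/ln(A/A₀) = −3.2/-1.192 = 2.685 s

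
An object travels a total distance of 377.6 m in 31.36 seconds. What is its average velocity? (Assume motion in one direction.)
v_avg = Δd / Δt = 377.6 / 31.36 = 12.04 m/s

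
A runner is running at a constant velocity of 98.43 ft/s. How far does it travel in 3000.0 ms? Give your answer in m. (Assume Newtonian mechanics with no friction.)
d = vt (with unit conversion) = 90.0 m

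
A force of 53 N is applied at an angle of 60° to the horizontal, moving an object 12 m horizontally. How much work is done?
W = Fd cosθ = 53×12×cos(60°) = 318.0 J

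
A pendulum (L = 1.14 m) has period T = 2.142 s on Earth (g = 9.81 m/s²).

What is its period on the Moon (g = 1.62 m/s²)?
T = 2π√(L/g), so T_moon/T_earth = √(g_earth/g_moon)
T_moon = 2π√(1.14/1.62) = 5.271 s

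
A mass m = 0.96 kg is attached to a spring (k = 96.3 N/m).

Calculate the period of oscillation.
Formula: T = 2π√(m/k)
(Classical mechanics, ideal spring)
T = 2π√(m/k) = 2π√(0.96/96.3) = 0.6273 s; f = 1/T = 1.594 Hz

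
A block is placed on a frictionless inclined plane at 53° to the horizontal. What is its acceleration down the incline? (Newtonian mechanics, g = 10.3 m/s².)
a = g sin(θ) = 10.3 × sin(53°) = 10.3 × 0.7986 = 8.23 m/s²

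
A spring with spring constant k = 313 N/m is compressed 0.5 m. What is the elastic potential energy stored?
PE = ½kx² = ½×313×0.5² = 39.12 J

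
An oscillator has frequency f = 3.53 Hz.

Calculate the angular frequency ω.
ω = 2πf = 2π×3.53 = 22.18 rad/s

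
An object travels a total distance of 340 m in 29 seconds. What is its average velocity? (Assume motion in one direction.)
v_avg = Δd / Δt = 340 / 29 = 11.72 m/s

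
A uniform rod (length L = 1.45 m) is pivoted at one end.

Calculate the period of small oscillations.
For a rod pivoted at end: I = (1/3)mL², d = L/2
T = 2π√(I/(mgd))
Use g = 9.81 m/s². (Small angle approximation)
I/m = (1/3)L² = 0.7008 m²; d = L/2 = 0.725 m
T = 2π√(I/(mgd)) = 2π√(0.7008/(9.81×0.725)) = 1.972 s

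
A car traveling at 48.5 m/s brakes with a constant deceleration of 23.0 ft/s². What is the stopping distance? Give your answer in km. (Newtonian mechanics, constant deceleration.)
d = v₀² / (2a) (with unit conversion) = 0.1678 km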